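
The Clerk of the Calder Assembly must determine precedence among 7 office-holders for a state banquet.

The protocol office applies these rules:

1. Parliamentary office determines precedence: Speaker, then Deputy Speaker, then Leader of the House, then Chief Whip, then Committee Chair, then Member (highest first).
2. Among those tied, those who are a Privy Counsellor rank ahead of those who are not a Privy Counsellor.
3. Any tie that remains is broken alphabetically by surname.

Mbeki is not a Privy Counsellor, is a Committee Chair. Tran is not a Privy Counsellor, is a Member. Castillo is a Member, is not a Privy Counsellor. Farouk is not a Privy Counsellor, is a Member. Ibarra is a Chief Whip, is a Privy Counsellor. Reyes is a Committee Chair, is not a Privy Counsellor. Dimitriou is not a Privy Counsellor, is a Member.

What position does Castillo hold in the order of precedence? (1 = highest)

4

By parliamentary office: Ibarra (Chief Whip); then Mbeki and Reyes (Committee Chair); then Castillo, Dimitriou, Farouk and Tran (Member).
Mbeki and Reyes are each not a Privy Counsellor, so the next rule applies.
Among Mbeki and Reyes, alphabetically by surname: Mbeki before Reyes.
Castillo, Dimitriou, Farouk and Tran are each not a Privy Counsellor, so the next rule applies.
Among Castillo, Dimitriou, Farouk and Tran, alphabetically by surname: Castillo before Dimitriou before Farouk before Tran.
Order: Ibarra, Mbeki, Reyes, Castillo, Dimitriou, Farouk, Tran. So position 4.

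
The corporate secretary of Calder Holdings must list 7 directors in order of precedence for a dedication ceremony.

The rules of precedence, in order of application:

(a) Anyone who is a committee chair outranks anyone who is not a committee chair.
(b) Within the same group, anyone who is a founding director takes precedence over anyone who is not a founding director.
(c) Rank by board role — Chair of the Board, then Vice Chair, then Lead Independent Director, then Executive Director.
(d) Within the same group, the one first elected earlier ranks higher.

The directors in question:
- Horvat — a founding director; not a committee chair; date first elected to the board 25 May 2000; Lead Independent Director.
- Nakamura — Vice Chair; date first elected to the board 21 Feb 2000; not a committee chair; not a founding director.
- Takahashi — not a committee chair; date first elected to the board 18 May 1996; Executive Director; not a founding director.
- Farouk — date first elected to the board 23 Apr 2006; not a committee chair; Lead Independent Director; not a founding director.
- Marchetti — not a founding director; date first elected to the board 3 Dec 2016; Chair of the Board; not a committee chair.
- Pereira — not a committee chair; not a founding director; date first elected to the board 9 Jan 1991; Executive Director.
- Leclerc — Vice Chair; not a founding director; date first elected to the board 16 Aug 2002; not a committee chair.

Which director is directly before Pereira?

Farouk

By the first rule: Horvat, Marchetti, Nakamura, Leclerc, Farouk, Pereira and Takahashi (each not a committee chair).
Among Horvat, Marchetti, Nakamura, Leclerc, Farouk, Pereira and Takahashi, a founding director before not a founding director: Horvat (a founding director) before Marchetti, Nakamura, Leclerc, Farouk, Pereira and Takahashi (not a founding director).
Among Marchetti, Nakamura, Leclerc, Farouk, Pereira and Takahashi, by board role: Marchetti (Chair of the Board) before Nakamura and Leclerc (Vice Chair) before Farouk (Lead Independent Director) before Pereira and Takahashi (Executive Director).
Among Nakamura and Leclerc, by date first elected to the board (earlier first): Nakamura (21 Feb 2000) before Leclerc (16 Aug 2002).
Among Pereira and Takahashi, by date first elected to the board (earlier first): Pereira (9 Jan 1991) before Takahashi (18 May 1996).
Order: Horvat, Marchetti, Nakamura, Leclerc, Farouk, Pereira, Takahashi.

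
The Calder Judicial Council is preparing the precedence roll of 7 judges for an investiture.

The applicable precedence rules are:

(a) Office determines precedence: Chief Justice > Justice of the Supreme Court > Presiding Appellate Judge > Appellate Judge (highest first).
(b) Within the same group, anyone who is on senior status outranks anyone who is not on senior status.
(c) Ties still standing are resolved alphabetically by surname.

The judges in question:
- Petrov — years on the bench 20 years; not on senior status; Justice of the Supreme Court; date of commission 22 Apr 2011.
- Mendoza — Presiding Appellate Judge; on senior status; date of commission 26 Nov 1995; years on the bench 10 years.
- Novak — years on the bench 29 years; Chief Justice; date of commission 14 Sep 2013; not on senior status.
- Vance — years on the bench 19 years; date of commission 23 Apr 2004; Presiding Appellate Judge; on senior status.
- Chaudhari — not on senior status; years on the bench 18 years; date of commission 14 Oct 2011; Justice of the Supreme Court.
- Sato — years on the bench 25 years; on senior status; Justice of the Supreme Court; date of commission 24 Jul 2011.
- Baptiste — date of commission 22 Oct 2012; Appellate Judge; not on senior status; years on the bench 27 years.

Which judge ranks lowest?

By office: Novak (Chief Justice); then Sato, Chaudhari and Petrov (Justice of the Supreme Court); then Mendoza and Vance (Presiding Appellate Judge); then Baptiste (Appellate Judge).
Among Sato, Chaudhari and Petrov, on senior status before not on senior status: Sato (on senior status) before Chaudhari and Petrov (not on senior status).
Among Chaudhari and Petrov, alphabetically by surname: Chaudhari before Petrov.
Mendoza and Vance are each on senior status, so the next rule applies.
Among Mendoza and Vance, alphabetically by surname: Mendoza before Vance.
Order: Novak, Sato, Chaudhari, Petrov, Mendoza, Vance, Baptiste.

Baptiste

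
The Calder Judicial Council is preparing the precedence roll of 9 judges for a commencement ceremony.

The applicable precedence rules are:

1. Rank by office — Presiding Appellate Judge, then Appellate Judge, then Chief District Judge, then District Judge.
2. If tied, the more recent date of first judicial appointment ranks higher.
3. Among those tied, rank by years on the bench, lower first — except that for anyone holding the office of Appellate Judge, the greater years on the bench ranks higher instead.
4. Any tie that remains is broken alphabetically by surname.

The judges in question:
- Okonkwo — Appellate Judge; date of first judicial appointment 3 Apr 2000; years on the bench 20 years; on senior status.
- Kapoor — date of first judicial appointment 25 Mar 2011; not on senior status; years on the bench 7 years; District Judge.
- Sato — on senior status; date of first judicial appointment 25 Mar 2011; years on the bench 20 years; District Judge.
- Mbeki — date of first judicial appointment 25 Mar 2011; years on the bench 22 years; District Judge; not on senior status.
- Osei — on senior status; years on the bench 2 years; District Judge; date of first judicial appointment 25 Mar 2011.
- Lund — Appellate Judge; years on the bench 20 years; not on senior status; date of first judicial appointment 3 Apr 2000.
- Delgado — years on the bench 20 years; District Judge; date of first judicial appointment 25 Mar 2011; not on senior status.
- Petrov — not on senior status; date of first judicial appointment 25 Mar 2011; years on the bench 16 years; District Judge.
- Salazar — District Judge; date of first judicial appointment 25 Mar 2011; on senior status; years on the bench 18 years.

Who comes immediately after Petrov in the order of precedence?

By office: Lund and Okonkwo (Appellate Judge); then Osei, Kapoor, Petrov, Salazar, Delgado, Sato and Mbeki (District Judge).
Lund and Okonkwo both have date of first judicial appointment 3 Apr 2000, so the next rule applies.
Lund and Okonkwo both have years on the bench 20 years, so the next rule applies.
Among Lund and Okonkwo, alphabetically by surname: Lund before Okonkwo.
Osei, Kapoor, Petrov, Salazar, Delgado, Sato and Mbeki all have date of first judicial appointment 25 Mar 2011, so the next rule applies.
Among Osei, Kapoor, Petrov, Salazar, Delgado, Sato and Mbeki, by years on the bench (lower first): Osei (2 years) before Kapoor (7 years) before Petrov (16 years) before Salazar (18 years) before Delgado and Sato (20 years) before Mbeki (22 years).
Among Delgado and Sato, alphabetically by surname: Delgado before Sato.
Order: Lund, Okonkwo, Osei, Kapoor, Petrov, Salazar, Delgado, Sato, Mbeki.

Salazar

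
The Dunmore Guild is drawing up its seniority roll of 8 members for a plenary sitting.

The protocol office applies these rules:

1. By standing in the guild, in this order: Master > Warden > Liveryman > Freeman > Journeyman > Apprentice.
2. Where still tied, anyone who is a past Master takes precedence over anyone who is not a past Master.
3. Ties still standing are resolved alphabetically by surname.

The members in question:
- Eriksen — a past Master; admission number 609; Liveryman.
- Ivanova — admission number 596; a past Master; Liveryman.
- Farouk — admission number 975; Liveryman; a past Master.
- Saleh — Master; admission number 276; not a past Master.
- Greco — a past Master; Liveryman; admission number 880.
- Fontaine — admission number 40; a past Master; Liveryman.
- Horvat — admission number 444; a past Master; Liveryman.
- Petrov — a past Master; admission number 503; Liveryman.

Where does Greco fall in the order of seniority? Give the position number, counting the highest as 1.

By standing in the guild: Saleh (Master); then Eriksen, Farouk, Fontaine, Greco, Horvat, Ivanova and Petrov (Liveryman).
Eriksen, Farouk, Fontaine, Greco, Horvat, Ivanova and Petrov are each a past Master, so the next rule applies.
Among Eriksen, Farouk, Fontaine, Greco, Horvat, Ivanova and Petrov, alphabetically by surname: Eriksen before Farouk before Fontaine before Greco before Horvat before Ivanova before Petrov.
Order: Saleh, Eriksen, Farouk, Fontaine, Greco, Horvat, Ivanova, Petrov. So position 5.

5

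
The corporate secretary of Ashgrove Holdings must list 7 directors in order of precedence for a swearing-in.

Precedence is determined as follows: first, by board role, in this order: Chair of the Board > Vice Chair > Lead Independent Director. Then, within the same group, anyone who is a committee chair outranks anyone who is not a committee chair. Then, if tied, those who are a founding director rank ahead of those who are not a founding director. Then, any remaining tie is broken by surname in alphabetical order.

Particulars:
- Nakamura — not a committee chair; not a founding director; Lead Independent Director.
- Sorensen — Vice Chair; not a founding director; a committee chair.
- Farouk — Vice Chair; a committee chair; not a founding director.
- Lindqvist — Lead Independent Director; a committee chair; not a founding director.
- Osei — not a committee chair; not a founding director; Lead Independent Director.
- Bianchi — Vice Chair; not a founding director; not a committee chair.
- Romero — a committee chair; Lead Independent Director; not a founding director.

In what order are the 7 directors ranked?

Farouk, Sorensen, Bianchi, Lindqvist, Romero, Nakamura, Osei

By board role: Farouk, Sorensen and Bianchi (Vice Chair); then Lindqvist, Romero, Nakamura and Osei (Lead Independent Director).
Among Farouk, Sorensen and Bianchi, a committee chair before not a committee chair: Farouk and Sorensen (a committee chair) before Bianchi (not a committee chair).
Farouk and Sorensen are each not a founding director, so the next rule applies.
Among Farouk and Sorensen, alphabetically by surname: Farouk before Sorensen.
Among Lindqvist, Romero, Nakamura and Osei, a committee chair before not a committee chair: Lindqvist and Romero (a committee chair) before Nakamura and Osei (not a committee chair).
Lindqvist and Romero are each not a founding director, so the next rule applies.
Among Lindqvist and Romero, alphabetically by surname: Lindqvist before Romero.
Nakamura and Osei are each not a founding director, so the next rule applies.
Among Nakamura and Osei, alphabetically by surname: Nakamura before Osei.
Full order: Farouk, Sorensen, Bianchi, Lindqvist, Romero, Nakamura, Osei.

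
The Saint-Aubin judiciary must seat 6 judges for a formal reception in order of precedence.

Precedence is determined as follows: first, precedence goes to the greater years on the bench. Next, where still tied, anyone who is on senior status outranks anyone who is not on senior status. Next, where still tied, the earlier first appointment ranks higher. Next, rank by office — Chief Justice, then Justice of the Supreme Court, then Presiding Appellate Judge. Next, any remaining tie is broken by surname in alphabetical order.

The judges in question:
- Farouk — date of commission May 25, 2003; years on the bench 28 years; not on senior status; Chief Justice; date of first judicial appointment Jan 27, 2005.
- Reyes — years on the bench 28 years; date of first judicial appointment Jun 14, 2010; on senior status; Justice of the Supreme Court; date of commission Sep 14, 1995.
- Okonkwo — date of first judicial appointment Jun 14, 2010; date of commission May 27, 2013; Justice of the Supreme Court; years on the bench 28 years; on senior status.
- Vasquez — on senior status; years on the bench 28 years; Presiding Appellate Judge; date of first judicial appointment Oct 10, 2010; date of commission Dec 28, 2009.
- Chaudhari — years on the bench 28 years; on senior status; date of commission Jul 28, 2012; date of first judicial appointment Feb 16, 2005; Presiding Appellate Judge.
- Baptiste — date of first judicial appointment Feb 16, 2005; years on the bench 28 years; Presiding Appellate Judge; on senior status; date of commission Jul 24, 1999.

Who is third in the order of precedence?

Okonkwo

By years on the bench (higher first): Baptiste, Chaudhari, Okonkwo, Reyes, Vasquez and Farouk (each 28 years).
Among Baptiste, Chaudhari, Okonkwo, Reyes, Vasquez and Farouk, on senior status before not on senior status: Baptiste, Chaudhari, Okonkwo, Reyes and Vasquez (on senior status) before Farouk (not on senior status).
Among Baptiste, Chaudhari, Okonkwo, Reyes and Vasquez, by date of first judicial appointment (earlier first): Baptiste and Chaudhari (Feb 16, 2005) before Okonkwo and Reyes (Jun 14, 2010) before Vasquez (Oct 10, 2010).
Baptiste and Chaudhari are each Presiding Appellate Judge, so the next rule applies.
Among Baptiste and Chaudhari, alphabetically by surname: Baptiste before Chaudhari.
Okonkwo and Reyes are each Justice of the Supreme Court, so the next rule applies.
Among Okonkwo and Reyes, alphabetically by surname: Okonkwo before Reyes.
Order: Baptiste, Chaudhari, Okonkwo, Reyes, Vasquez, Farouk.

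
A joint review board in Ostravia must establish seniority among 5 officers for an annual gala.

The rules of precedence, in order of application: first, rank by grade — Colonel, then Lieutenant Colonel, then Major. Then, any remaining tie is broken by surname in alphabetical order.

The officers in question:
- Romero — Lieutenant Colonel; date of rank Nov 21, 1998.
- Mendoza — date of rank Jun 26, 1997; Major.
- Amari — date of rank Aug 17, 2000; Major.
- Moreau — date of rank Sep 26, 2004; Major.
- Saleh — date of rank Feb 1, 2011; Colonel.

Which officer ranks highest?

Saleh

By grade: Saleh (Colonel); then Romero (Lieutenant Colonel); then Amari, Mendoza and Moreau (Major).
Among Amari, Mendoza and Moreau, alphabetically by surname: Amari before Mendoza before Moreau.
Order: Saleh, Romero, Amari, Mendoza, Moreau.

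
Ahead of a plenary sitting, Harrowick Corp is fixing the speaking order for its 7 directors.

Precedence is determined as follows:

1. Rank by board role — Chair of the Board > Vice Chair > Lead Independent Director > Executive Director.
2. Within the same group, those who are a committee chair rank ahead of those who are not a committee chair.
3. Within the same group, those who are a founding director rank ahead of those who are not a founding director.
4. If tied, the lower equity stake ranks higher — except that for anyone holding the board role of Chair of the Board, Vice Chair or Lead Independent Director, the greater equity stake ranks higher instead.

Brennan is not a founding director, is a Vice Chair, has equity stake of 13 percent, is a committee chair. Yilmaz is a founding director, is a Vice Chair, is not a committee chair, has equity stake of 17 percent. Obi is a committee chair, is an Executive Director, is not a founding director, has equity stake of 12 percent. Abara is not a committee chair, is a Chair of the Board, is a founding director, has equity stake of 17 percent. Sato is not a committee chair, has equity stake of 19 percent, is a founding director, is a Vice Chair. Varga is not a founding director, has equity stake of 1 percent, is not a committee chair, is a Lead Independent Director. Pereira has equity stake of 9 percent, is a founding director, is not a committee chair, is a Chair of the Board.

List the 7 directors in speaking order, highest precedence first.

By board role: Abara and Pereira (Chair of the Board); then Brennan, Sato and Yilmaz (Vice Chair); then Varga (Lead Independent Director); then Obi (Executive Director).
Abara and Pereira are each not a committee chair, so the next rule applies.
Abara and Pereira are each a founding director, so the next rule applies.
Among Abara and Pereira, by equity stake (higher first) (reversed rule for this group): Abara (17 percent) before Pereira (9 percent).
Among Brennan, Sato and Yilmaz, a committee chair before not a committee chair: Brennan (a committee chair) before Sato and Yilmaz (not a committee chair).
Sato and Yilmaz are each a founding director, so the next rule applies.
Among Sato and Yilmaz, by equity stake (higher first) (reversed rule for this group): Sato (19 percent) before Yilmaz (17 percent).
Full order: Abara, Pereira, Brennan, Sato, Yilmaz, Varga, Obi.

Abara, Pereira, Brennan, Sato, Yilmaz, Varga, Obi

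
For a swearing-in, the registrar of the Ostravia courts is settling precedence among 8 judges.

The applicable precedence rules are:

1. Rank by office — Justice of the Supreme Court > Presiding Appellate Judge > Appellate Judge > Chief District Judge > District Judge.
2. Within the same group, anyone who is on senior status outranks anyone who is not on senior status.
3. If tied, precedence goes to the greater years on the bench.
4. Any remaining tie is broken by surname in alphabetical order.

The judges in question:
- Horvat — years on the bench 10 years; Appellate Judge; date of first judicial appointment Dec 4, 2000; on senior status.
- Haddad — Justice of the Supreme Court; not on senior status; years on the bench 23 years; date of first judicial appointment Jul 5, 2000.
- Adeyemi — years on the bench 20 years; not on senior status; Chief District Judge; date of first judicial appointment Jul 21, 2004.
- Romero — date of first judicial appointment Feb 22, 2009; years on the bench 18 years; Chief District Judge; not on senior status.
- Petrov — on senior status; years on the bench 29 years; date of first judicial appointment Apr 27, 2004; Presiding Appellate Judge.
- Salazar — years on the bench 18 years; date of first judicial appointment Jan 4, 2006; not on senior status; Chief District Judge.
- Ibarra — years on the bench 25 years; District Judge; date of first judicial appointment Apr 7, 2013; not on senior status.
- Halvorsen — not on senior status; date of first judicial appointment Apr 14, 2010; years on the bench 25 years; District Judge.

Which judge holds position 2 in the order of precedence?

Petrov

By office: Haddad (Justice of the Supreme Court); then Petrov (Presiding Appellate Judge); then Horvat (Appellate Judge); then Adeyemi, Romero and Salazar (Chief District Judge); then Halvorsen and Ibarra (District Judge).
Adeyemi, Romero and Salazar are each not on senior status, so the next rule applies.
Among Adeyemi, Romero and Salazar, by years on the bench (higher first): Adeyemi (20 years) before Romero and Salazar (18 years).
Among Romero and Salazar, alphabetically by surname: Romero before Salazar.
Halvorsen and Ibarra are each not on senior status, so the next rule applies.
Halvorsen and Ibarra both have years on the bench 25 years, so the next rule applies.
Among Halvorsen and Ibarra, alphabetically by surname: Halvorsen before Ibarra.
Order: Haddad, Petrov, Horvat, Adeyemi, Romero, Salazar, Halvorsen, Ibarra.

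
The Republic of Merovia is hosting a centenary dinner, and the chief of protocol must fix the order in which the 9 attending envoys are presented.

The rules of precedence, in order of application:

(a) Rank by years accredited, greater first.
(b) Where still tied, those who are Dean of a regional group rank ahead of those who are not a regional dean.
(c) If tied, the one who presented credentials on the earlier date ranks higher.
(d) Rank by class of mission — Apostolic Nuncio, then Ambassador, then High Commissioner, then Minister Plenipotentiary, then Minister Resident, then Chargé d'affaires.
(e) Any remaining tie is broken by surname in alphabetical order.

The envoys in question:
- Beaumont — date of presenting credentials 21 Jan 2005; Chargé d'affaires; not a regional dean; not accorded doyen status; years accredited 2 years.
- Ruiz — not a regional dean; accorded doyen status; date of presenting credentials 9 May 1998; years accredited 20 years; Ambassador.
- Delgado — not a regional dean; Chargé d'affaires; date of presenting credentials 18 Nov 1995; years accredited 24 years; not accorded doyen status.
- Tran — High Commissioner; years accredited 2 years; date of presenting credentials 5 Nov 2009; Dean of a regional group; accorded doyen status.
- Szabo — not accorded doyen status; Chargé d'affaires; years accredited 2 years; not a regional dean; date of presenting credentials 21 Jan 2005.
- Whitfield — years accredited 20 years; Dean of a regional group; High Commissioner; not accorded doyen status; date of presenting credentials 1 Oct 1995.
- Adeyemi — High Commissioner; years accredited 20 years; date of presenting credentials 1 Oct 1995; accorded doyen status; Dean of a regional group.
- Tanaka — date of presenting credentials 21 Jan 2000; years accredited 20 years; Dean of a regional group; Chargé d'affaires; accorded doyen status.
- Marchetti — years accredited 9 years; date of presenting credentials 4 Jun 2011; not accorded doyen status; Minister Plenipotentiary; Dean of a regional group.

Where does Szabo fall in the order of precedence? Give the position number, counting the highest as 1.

By years accredited (higher first): Delgado (24 years); then Adeyemi, Whitfield, Tanaka and Ruiz (each 20 years); then Marchetti (9 years); then Tran, Beaumont and Szabo (each 2 years).
Among Adeyemi, Whitfield, Tanaka and Ruiz, Dean of a regional group before not a regional dean: Adeyemi, Whitfield and Tanaka (Dean of a regional group) before Ruiz (not a regional dean).
Among Adeyemi, Whitfield and Tanaka, by date of presenting credentials (earlier first): Adeyemi and Whitfield (1 Oct 1995) before Tanaka (21 Jan 2000).
Adeyemi and Whitfield are each High Commissioner, so the next rule applies.
Among Adeyemi and Whitfield, alphabetically by surname: Adeyemi before Whitfield.
Among Tran, Beaumont and Szabo, Dean of a regional group before not a regional dean: Tran (Dean of a regional group) before Beaumont and Szabo (not a regional dean).
Beaumont and Szabo both have date of presenting credentials 21 Jan 2005, so the next rule applies.
Beaumont and Szabo are each Chargé d'affaires, so the next rule applies.
Among Beaumont and Szabo, alphabetically by surname: Beaumont before Szabo.
Order: Delgado, Adeyemi, Whitfield, Tanaka, Ruiz, Marchetti, Tran, Beaumont, Szabo. So position 9.

9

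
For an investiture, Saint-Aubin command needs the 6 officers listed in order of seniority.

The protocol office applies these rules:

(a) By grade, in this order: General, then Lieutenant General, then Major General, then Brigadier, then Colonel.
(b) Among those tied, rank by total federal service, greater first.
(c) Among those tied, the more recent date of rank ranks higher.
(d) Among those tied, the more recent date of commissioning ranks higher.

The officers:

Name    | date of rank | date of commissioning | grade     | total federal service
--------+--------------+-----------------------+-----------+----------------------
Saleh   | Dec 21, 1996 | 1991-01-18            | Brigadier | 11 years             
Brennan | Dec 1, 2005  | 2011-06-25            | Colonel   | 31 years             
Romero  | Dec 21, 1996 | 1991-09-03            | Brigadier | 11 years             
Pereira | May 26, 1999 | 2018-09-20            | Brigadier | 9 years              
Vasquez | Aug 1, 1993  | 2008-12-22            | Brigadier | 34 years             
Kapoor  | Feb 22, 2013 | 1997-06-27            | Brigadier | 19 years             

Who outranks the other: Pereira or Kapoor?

By grade: Vasquez, Kapoor, Romero, Saleh and Pereira (Brigadier); then Brennan (Colonel).
Among Vasquez, Kapoor, Romero, Saleh and Pereira, by total federal service (higher first): Vasquez (34 years) before Kapoor (19 years) before Romero and Saleh (11 years) before Pereira (9 years).
Romero and Saleh both have date of rank Dec 21, 1996, so the next rule applies.
Among Romero and Saleh, by date of commissioning (later first): Romero (1991-09-03) before Saleh (1991-01-18).
So Kapoor takes precedence.

Kapoor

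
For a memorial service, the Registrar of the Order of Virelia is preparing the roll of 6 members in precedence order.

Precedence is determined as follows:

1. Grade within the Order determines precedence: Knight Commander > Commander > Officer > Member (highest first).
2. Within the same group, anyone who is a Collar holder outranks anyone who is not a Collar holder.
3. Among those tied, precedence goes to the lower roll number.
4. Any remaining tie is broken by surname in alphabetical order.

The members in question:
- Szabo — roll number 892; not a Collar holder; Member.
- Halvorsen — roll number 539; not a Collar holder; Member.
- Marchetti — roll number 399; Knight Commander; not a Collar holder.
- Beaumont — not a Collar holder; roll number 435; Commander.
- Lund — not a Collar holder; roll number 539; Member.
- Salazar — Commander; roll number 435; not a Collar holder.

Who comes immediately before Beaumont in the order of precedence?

Marchetti

By grade within the Order: Marchetti (Knight Commander); then Beaumont and Salazar (Commander); then Halvorsen, Lund and Szabo (Member).
Beaumont and Salazar are each not a Collar holder, so the next rule applies.
Beaumont and Salazar both have roll number 435, so the next rule applies.
Among Beaumont and Salazar, alphabetically by surname: Beaumont before Salazar.
Halvorsen, Lund and Szabo are each not a Collar holder, so the next rule applies.
Among Halvorsen, Lund and Szabo, by roll number (lower first): Halvorsen and Lund (539) before Szabo (892).
Among Halvorsen and Lund, alphabetically by surname: Halvorsen before Lund.
Order: Marchetti, Beaumont, Salazar, Halvorsen, Lund, Szabo.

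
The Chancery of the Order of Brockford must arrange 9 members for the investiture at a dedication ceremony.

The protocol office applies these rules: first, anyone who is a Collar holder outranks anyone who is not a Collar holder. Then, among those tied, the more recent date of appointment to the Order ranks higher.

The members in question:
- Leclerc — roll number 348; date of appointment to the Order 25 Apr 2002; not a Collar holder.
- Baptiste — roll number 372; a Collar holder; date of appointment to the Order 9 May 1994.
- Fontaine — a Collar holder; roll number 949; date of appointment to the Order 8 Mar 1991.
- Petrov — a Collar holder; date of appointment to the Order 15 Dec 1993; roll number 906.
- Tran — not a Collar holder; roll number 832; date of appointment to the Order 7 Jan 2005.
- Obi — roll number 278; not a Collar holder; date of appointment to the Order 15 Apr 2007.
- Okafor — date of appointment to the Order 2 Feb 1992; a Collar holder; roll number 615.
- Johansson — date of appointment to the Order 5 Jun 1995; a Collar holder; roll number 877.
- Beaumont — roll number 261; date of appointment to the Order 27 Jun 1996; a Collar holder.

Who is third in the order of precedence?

By the first rule: Beaumont, Johansson, Baptiste, Petrov, Okafor and Fontaine (each a Collar holder); then Obi, Tran and Leclerc (each not a Collar holder).
Among Beaumont, Johansson, Baptiste, Petrov, Okafor and Fontaine, by date of appointment to the Order (later first): Beaumont (27 Jun 1996) before Johansson (5 Jun 1995) before Baptiste (9 May 1994) before Petrov (15 Dec 1993) before Okafor (2 Feb 1992) before Fontaine (8 Mar 1991).
Among Obi, Tran and Leclerc, by date of appointment to the Order (later first): Obi (15 Apr 2007) before Tran (7 Jan 2005) before Leclerc (25 Apr 2002).
Order: Beaumont, Johansson, Baptiste, Petrov, Okafor, Fontaine, Obi, Tran, Leclerc.

Baptiste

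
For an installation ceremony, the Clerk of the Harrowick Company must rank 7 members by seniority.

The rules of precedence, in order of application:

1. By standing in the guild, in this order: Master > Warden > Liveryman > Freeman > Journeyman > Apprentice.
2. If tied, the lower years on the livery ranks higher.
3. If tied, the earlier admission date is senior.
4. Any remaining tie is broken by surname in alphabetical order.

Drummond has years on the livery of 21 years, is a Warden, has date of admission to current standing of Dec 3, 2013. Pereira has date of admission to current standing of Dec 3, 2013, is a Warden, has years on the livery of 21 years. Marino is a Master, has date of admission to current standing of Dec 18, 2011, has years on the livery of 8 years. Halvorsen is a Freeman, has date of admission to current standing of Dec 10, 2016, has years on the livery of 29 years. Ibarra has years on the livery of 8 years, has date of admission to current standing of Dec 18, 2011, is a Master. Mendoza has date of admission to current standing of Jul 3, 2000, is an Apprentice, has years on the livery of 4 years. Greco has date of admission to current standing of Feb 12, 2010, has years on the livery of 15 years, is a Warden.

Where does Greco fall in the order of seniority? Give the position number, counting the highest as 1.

3

By standing in the guild: Ibarra and Marino (Master); then Greco, Drummond and Pereira (Warden); then Halvorsen (Freeman); then Mendoza (Apprentice).
Ibarra and Marino both have years on the livery 8 years, so the next rule applies.
Ibarra and Marino both have date of admission to current standing Dec 18, 2011, so the next rule applies.
Among Ibarra and Marino, alphabetically by surname: Ibarra before Marino.
Among Greco, Drummond and Pereira, by years on the livery (lower first): Greco (15 years) before Drummond and Pereira (21 years).
Drummond and Pereira both have date of admission to current standing Dec 3, 2013, so the next rule applies.
Among Drummond and Pereira, alphabetically by surname: Drummond before Pereira.
Order: Ibarra, Marino, Greco, Drummond, Pereira, Halvorsen, Mendoza. So position 3.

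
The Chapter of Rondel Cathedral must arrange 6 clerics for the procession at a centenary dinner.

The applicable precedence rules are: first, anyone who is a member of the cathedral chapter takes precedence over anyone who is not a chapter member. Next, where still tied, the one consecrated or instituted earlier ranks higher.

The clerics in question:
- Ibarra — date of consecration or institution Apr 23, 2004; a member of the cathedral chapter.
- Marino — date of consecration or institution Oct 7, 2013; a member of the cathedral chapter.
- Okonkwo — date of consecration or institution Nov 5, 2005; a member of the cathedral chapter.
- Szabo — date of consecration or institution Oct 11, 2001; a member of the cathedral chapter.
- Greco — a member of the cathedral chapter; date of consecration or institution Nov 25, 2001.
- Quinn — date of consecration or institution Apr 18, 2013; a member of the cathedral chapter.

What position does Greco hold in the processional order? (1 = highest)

2

By the first rule: Szabo, Greco, Ibarra, Okonkwo, Quinn and Marino (each a member of the cathedral chapter).
Among Szabo, Greco, Ibarra, Okonkwo, Quinn and Marino, by date of consecration or institution (earlier first): Szabo (Oct 11, 2001) before Greco (Nov 25, 2001) before Ibarra (Apr 23, 2004) before Okonkwo (Nov 5, 2005) before Quinn (Apr 18, 2013) before Marino (Oct 7, 2013).
Order: Szabo, Greco, Ibarra, Okonkwo, Quinn, Marino. So position 2.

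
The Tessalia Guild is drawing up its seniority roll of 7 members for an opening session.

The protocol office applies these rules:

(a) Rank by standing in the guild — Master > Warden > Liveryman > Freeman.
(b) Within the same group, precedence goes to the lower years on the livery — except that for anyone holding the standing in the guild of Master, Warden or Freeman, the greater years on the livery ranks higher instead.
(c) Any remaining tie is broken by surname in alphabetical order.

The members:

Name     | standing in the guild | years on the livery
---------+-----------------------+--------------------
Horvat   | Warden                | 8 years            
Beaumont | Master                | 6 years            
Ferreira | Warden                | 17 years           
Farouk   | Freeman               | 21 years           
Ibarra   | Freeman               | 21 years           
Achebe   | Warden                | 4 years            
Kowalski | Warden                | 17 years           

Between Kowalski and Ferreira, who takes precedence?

By standing in the guild: Beaumont (Master); then Ferreira, Kowalski, Horvat and Achebe (Warden); then Farouk and Ibarra (Freeman).
Among Ferreira, Kowalski, Horvat and Achebe, by years on the livery (higher first) (reversed rule for this group): Ferreira and Kowalski (17 years) before Horvat (8 years) before Achebe (4 years).
Among Ferreira and Kowalski, alphabetically by surname: Ferreira before Kowalski.
Farouk and Ibarra both have years on the livery 21 years, so the next rule applies.
Among Farouk and Ibarra, alphabetically by surname: Farouk before Ibarra.
So Ferreira takes precedence.

Ferreira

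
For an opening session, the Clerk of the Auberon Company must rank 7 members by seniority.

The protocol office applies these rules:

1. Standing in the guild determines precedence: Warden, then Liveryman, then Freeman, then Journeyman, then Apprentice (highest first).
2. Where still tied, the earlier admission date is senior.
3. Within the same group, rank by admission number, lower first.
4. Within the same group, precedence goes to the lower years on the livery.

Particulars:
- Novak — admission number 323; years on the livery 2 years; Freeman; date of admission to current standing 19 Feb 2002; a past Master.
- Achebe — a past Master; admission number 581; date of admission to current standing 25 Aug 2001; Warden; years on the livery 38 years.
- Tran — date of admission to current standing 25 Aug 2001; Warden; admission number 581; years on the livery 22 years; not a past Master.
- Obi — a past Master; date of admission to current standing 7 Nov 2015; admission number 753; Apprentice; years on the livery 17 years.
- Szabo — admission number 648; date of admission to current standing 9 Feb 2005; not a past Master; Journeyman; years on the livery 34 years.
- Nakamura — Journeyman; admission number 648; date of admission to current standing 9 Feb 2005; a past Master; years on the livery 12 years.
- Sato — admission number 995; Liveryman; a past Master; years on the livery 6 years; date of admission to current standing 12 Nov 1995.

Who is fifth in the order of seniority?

Nakamura

By standing in the guild: Tran and Achebe (Warden); then Sato (Liveryman); then Novak (Freeman); then Nakamura and Szabo (Journeyman); then Obi (Apprentice).
Tran and Achebe both have date of admission to current standing 25 Aug 2001, so the next rule applies.
Tran and Achebe both have admission number 581, so the next rule applies.
Among Tran and Achebe, by years on the livery (lower first): Tran (22 years) before Achebe (38 years).
Nakamura and Szabo both have date of admission to current standing 9 Feb 2005, so the next rule applies.
Nakamura and Szabo both have admission number 648, so the next rule applies.
Among Nakamura and Szabo, by years on the livery (lower first): Nakamura (12 years) before Szabo (34 years).
Order: Tran, Achebe, Sato, Novak, Nakamura, Szabo, Obi.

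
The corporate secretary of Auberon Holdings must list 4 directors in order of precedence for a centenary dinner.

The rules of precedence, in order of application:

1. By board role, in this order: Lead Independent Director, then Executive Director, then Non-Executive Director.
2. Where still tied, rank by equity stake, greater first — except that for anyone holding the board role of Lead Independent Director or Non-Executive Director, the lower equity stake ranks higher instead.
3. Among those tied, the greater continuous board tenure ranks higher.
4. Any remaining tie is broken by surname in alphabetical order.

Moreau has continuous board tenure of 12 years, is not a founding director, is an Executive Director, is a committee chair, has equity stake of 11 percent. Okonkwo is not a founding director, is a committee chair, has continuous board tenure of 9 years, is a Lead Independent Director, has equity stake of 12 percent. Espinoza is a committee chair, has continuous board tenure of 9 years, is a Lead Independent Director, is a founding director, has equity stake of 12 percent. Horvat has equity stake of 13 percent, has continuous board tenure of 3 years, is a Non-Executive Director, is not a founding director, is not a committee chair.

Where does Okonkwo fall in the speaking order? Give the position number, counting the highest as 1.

2

By board role: Espinoza and Okonkwo (Lead Independent Director); then Moreau (Executive Director); then Horvat (Non-Executive Director).
Espinoza and Okonkwo both have equity stake 12 percent, so the next rule applies.
Espinoza and Okonkwo both have continuous board tenure 9 years, so the next rule applies.
Among Espinoza and Okonkwo, alphabetically by surname: Espinoza before Okonkwo.
Order: Espinoza, Okonkwo, Moreau, Horvat. So position 2.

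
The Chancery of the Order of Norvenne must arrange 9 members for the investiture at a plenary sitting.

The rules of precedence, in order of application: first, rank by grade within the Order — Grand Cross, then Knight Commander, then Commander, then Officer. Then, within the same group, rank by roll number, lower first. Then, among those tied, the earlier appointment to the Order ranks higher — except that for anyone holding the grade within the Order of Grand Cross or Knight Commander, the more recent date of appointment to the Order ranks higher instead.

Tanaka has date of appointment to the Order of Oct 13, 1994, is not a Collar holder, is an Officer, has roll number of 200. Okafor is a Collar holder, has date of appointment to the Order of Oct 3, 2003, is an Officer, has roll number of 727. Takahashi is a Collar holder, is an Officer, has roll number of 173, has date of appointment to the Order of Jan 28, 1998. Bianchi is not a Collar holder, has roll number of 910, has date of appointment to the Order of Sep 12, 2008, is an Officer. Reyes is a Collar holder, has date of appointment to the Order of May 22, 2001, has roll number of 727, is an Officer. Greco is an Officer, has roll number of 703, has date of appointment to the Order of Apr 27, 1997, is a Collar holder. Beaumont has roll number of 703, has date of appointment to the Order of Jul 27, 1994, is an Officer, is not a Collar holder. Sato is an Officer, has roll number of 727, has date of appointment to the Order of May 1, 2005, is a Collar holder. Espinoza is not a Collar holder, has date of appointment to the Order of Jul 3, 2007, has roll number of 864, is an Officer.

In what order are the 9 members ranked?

By grade within the Order: Takahashi, Tanaka, Beaumont, Greco, Reyes, Okafor, Sato, Espinoza and Bianchi (Officer).
Among Takahashi, Tanaka, Beaumont, Greco, Reyes, Okafor, Sato, Espinoza and Bianchi, by roll number (lower first): Takahashi (173) before Tanaka (200) before Beaumont and Greco (703) before Reyes, Okafor and Sato (727) before Espinoza (864) before Bianchi (910).
Among Beaumont and Greco, by date of appointment to the Order (earlier first): Beaumont (Jul 27, 1994) before Greco (Apr 27, 1997).
Among Reyes, Okafor and Sato, by date of appointment to the Order (earlier first): Reyes (May 22, 2001) before Okafor (Oct 3, 2003) before Sato (May 1, 2005).
Full order: Takahashi, Tanaka, Beaumont, Greco, Reyes, Okafor, Sato, Espinoza, Bianchi.

Takahashi, Tanaka, Beaumont, Greco, Reyes, Okafor, Sato, Espinoza, Bianchi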